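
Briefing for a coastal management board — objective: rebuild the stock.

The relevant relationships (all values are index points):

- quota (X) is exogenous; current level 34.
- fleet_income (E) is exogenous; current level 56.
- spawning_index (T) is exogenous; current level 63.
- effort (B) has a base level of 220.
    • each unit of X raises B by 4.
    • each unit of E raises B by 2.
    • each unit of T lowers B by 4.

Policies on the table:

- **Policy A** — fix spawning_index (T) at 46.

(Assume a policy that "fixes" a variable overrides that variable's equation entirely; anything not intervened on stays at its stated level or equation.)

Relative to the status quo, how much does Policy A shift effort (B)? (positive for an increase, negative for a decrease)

Baseline:
  X = 34
  E = 56
  T = 63
  B = 220 + 4·34 + 2·56 − 4·63 = 216
Policy A (T := 46):
  X = 34
  E = 56
  T = 46
  B = 220 + 4·34 + 2·56 − 4·46 = 284
Change in B: 284 − 216 = 68

68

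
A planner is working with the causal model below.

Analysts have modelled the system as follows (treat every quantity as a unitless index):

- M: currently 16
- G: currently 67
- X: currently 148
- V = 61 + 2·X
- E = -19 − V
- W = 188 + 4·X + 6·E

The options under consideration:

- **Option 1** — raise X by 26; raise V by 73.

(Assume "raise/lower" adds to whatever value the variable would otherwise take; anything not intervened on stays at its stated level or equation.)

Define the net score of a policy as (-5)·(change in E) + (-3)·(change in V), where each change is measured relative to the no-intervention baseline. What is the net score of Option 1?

Baseline:
  X = 148
  V = 61 + 2·148 = 357
  E = -19 − 357 = -376
Option 1 (X + 26, V + 73):
  X = 148 + 26 = 174
  V = 61 + 2·174 (+73 from intervention) = 482
  E = -19 − 482 = -501
ΔE = -501 − (-376) = -125; ΔV = 482 − 357 = 125
Score = (-5)·(-125) + (-3)·125 = 250

250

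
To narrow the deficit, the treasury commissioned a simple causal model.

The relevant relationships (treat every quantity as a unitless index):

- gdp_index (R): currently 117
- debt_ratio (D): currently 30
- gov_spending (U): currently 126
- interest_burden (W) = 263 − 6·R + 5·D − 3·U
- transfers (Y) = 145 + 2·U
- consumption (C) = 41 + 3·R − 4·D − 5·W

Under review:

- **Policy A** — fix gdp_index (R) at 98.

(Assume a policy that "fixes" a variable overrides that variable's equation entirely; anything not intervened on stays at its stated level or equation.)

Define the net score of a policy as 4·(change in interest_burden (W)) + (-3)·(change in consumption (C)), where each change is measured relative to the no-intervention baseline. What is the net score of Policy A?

Baseline:
  R = 117
  D = 30
  U = 126
  W = 263 − 6·117 + 5·30 − 3·126 = -667
  C = 41 + 3·117 − 4·30 − 5·(-667) = 3607
Policy A (R := 98):
  R = 98
  D = 30
  U = 126
  W = 263 − 6·98 + 5·30 − 3·126 = -553
  C = 41 + 3·98 − 4·30 − 5·(-553) = 2980
ΔW = -553 − (-667) = 114; ΔC = 2980 − 3607 = -627
Score = 4·114 + (-3)·(-627) = 2337

2337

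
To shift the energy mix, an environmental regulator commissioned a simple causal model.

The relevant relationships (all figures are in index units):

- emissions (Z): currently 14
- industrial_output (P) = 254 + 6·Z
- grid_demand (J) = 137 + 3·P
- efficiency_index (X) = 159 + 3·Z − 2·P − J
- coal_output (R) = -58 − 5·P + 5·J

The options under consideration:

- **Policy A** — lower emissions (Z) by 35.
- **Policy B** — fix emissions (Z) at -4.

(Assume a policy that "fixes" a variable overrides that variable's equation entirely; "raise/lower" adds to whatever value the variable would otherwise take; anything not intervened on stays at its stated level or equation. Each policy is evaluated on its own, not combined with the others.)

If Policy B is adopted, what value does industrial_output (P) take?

230

Policy B (Z := -4):
  Z = -4
  P = 254 + 6·(-4) = 230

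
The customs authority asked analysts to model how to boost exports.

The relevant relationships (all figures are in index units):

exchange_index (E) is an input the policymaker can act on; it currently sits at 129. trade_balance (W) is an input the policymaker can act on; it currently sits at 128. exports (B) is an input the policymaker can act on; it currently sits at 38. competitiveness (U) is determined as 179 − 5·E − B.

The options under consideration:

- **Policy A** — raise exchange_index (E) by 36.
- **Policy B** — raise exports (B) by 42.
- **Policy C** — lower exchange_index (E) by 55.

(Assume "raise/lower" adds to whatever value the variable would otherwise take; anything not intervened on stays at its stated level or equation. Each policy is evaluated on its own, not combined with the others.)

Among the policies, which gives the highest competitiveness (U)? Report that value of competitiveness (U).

Policy A (E + 36):
  E = 129 + 36 = 165
  B = 38
  U = 179 − 5·165 − 38 = -684
Policy B (B + 42):
  E = 129
  B = 38 + 42 = 80
  U = 179 − 5·129 − 80 = -546
Policy C (E − 55):
  E = 129 − 55 = 74
  B = 38
  U = 179 − 5·74 − 38 = -229
Comparing — Policy A: U=-684, Policy B: U=-546, Policy C: U=-229. Highest is -229 (Policy C).

-229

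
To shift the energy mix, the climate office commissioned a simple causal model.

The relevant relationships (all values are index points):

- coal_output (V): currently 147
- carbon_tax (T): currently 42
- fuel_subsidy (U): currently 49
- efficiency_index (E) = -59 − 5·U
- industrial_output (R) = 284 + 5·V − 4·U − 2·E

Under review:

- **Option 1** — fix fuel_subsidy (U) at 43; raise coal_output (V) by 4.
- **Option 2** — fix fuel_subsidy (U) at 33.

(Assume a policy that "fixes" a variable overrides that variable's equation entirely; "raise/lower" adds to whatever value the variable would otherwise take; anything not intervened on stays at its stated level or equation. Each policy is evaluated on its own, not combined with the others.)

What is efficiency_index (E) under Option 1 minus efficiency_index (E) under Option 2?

Option 1 (U := 43, V + 4):
  U = 43
  E = -59 − 5·43 = -274
Option 2 (U := 33):
  U = 33
  E = -59 − 5·33 = -224
E: -274 − (-224) = -50

-50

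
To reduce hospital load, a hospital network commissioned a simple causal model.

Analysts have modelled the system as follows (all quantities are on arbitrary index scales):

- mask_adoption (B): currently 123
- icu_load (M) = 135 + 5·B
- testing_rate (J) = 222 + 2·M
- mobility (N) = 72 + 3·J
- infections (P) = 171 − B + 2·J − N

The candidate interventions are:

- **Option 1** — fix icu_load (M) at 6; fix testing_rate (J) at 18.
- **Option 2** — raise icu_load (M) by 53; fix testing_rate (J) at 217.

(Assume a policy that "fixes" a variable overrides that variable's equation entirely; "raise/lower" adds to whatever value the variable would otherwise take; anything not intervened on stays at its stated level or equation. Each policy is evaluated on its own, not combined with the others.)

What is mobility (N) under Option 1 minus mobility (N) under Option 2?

-597

Option 1 (M := 6, J := 18):
  B = 123
  M = 6
  J = 18
  N = 72 + 3·18 = 126
Option 2 (M + 53, J := 217):
  B = 123
  M = 135 + 5·123 (+53 from intervention) = 803
  J = 217
  N = 72 + 3·217 = 723
N: 126 − 723 = -597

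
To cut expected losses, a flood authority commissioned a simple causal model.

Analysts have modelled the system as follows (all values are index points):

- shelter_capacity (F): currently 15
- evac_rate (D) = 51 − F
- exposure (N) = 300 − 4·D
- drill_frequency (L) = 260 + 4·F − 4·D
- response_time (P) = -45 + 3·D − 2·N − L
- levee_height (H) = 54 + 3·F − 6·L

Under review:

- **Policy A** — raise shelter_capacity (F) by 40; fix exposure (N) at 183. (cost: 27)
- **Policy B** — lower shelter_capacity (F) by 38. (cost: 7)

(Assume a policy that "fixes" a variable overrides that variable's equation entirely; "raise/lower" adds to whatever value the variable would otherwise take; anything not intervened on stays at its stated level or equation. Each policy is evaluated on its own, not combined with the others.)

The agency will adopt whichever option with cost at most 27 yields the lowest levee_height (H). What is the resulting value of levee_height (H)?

Policy A (F + 40, N := 183):
  F = 15 + 40 = 55
  D = 51 − 55 = -4
  L = 260 + 4·55 − 4·(-4) = 496
  H = 54 + 3·55 − 6·496 = -2757
Policy B (F − 38):
  F = 15 − 38 = -23
  D = 51 − (-23) = 74
  L = 260 + 4·(-23) − 4·74 = -128
  H = 54 + 3·(-23) − 6·(-128) = 753
Comparing — Policy A: H=-2757, Policy B: H=753. Lowest is -2757 (Policy A).

-2757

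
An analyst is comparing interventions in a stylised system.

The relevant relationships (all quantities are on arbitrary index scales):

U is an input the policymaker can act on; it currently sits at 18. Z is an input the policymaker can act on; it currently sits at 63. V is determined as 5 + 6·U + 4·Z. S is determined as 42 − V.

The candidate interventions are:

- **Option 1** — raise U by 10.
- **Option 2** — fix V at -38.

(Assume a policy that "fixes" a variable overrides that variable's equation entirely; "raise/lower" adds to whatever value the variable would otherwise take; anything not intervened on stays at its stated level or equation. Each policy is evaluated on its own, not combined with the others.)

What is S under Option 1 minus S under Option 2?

-463

Option 1 (U + 10):
  U = 18 + 10 = 28
  Z = 63
  V = 5 + 6·28 + 4·63 = 425
  S = 42 − 425 = -383
Option 2 (V := -38):
  U = 18
  Z = 63
  V = -38
  S = 42 − (-38) = 80
S: -383 − 80 = -463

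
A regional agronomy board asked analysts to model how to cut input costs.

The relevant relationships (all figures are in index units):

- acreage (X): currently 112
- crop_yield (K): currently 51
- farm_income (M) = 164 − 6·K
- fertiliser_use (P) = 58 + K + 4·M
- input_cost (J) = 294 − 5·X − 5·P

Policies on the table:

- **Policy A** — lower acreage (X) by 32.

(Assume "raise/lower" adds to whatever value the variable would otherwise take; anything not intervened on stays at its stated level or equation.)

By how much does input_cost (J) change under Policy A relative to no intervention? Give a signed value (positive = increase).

160

Baseline:
  X = 112
  K = 51
  M = 164 − 6·51 = -142
  P = 58 + 51 + 4·(-142) = -459
  J = 294 − 5·112 − 5·(-459) = 2029
Policy A (X − 32):
  X = 112 − 32 = 80
  K = 51
  M = 164 − 6·51 = -142
  P = 58 + 51 + 4·(-142) = -459
  J = 294 − 5·80 − 5·(-459) = 2189
Change in J: 2189 − 2029 = 160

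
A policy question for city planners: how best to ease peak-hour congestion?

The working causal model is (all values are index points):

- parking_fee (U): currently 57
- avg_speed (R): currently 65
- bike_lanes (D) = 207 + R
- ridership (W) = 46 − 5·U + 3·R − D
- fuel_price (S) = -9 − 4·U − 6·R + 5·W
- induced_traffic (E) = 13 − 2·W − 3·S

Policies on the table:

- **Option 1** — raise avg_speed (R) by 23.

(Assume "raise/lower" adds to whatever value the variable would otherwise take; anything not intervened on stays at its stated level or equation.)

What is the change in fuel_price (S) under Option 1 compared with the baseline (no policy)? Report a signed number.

92

Baseline:
  U = 57
  R = 65
  D = 207 + 65 = 272
  W = 46 − 5·57 + 3·65 − 272 = -316
  S = -9 − 4·57 − 6·65 + 5·(-316) = -2207
Option 1 (R + 23):
  U = 57
  R = 65 + 23 = 88
  D = 207 + 88 = 295
  W = 46 − 5·57 + 3·88 − 295 = -270
  S = -9 − 4·57 − 6·88 + 5·(-270) = -2115
Change in S: -2115 − (-2207) = 92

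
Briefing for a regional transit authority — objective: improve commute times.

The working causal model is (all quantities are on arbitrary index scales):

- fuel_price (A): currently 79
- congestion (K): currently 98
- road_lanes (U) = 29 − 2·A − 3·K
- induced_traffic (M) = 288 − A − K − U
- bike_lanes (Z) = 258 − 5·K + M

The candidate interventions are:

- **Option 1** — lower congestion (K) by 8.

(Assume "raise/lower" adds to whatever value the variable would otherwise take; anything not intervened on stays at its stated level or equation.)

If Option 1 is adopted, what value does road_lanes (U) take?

Option 1 (K − 8):
  A = 79
  K = 98 − 8 = 90
  U = 29 − 2·79 − 3·90 = -399

-399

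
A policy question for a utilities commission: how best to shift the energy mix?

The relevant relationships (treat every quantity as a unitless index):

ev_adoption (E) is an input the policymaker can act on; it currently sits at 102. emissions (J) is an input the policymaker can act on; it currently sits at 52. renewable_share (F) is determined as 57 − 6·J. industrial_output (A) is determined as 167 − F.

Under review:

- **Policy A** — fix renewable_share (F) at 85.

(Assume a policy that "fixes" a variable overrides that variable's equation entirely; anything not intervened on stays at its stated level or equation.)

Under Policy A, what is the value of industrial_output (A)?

Policy A (F := 85):
  J = 52
  F = 85
  A = 167 − 85 = 82

82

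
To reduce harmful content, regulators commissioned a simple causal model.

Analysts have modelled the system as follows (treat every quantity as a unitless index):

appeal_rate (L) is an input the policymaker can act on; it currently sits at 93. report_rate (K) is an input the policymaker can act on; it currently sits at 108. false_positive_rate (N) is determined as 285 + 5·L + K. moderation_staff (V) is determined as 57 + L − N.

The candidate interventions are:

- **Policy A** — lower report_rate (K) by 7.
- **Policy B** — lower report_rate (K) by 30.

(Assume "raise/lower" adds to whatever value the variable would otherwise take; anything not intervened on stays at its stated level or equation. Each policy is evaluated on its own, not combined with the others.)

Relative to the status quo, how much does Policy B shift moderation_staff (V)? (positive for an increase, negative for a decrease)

Baseline:
  L = 93
  K = 108
  N = 285 + 5·93 + 108 = 858
  V = 57 + 93 − 858 = -708
Policy B (K − 30):
  L = 93
  K = 108 − 30 = 78
  N = 285 + 5·93 + 78 = 828
  V = 57 + 93 − 828 = -678
Change in V: -678 − (-708) = 30

30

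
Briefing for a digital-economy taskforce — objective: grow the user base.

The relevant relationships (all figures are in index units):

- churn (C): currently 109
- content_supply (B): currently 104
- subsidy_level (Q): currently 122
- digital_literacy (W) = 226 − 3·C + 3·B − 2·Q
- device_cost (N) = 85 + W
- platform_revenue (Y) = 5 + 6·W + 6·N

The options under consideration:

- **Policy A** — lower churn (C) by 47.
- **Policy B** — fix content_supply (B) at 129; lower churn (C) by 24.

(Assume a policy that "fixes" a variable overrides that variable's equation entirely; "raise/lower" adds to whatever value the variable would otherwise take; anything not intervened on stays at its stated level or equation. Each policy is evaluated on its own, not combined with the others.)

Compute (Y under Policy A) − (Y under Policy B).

Policy A (C − 47):
  C = 109 − 47 = 62
  B = 104
  Q = 122
  W = 226 − 3·62 + 3·104 − 2·122 = 108
  N = 85 + 108 = 193
  Y = 5 + 6·108 + 6·193 = 1811
Policy B (B := 129, C − 24):
  C = 109 − 24 = 85
  B = 129
  Q = 122
  W = 226 − 3·85 + 3·129 − 2·122 = 114
  N = 85 + 114 = 199
  Y = 5 + 6·114 + 6·199 = 1883
Y: 1811 − 1883 = -72

-72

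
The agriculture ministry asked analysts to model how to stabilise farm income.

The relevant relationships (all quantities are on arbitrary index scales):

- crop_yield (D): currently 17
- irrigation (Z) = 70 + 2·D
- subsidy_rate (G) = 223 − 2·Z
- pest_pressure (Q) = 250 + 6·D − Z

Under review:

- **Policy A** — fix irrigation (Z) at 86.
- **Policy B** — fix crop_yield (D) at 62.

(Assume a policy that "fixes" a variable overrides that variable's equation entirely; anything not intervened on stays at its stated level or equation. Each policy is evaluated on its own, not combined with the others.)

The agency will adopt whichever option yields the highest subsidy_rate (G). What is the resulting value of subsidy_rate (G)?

51

Policy A (Z := 86):
  D = 17
  Z = 86
  G = 223 − 2·86 = 51
Policy B (D := 62):
  D = 62
  Z = 70 + 2·62 = 194
  G = 223 − 2·194 = -165
Comparing — Policy A: G=51, Policy B: G=-165. Highest is 51 (Policy A).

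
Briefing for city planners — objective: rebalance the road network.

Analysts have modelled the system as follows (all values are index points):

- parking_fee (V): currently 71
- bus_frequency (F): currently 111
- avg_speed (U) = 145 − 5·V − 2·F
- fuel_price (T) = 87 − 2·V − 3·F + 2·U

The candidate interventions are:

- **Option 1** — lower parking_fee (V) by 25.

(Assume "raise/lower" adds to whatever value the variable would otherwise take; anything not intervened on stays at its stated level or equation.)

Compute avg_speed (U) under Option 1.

Option 1 (V − 25):
  V = 71 − 25 = 46
  F = 111
  U = 145 − 5·46 − 2·111 = -307

-307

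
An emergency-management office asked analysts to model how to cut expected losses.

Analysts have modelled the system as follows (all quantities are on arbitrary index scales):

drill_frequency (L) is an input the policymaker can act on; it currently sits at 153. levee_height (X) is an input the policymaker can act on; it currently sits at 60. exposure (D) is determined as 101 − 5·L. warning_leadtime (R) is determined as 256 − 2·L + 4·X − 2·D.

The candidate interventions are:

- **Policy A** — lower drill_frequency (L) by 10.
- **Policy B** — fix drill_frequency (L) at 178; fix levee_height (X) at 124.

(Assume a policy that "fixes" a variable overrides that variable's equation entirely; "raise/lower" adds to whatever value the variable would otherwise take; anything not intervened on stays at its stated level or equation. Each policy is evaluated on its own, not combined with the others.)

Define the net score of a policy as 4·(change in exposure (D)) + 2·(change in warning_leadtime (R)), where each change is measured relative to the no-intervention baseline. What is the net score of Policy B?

Baseline:
  L = 153
  X = 60
  D = 101 − 5·153 = -664
  R = 256 − 2·153 + 4·60 − 2·(-664) = 1518
Policy B (L := 178, X := 124):
  L = 178
  X = 124
  D = 101 − 5·178 = -789
  R = 256 − 2·178 + 4·124 − 2·(-789) = 1974
ΔD = -789 − (-664) = -125; ΔR = 1974 − 1518 = 456
Score = 4·(-125) + 2·456 = 412

412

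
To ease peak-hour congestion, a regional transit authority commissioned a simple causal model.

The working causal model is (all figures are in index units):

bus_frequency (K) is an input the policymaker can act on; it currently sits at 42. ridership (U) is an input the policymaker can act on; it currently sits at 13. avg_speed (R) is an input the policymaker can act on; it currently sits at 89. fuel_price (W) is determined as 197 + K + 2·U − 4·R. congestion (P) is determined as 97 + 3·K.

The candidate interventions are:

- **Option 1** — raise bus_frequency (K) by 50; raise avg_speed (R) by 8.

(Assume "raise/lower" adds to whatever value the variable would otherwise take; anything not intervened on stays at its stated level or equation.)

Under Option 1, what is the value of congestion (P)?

373

Option 1 (K + 50, R + 8):
  K = 42 + 50 = 92
  P = 97 + 3·92 = 373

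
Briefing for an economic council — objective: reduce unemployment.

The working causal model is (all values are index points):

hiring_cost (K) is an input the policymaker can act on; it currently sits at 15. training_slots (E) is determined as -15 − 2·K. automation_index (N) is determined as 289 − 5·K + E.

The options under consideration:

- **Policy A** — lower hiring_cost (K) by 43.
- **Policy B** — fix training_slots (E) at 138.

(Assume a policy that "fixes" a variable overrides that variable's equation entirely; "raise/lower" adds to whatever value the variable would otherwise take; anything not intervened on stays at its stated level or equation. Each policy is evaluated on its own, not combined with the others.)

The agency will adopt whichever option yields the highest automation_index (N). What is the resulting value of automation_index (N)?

Policy A (K − 43):
  K = 15 − 43 = -28
  E = -15 − 2·(-28) = 41
  N = 289 − 5·(-28) + 41 = 470
Policy B (E := 138):
  K = 15
  E = 138
  N = 289 − 5·15 + 138 = 352
Comparing — Policy A: N=470, Policy B: N=352. Highest is 470 (Policy A).

470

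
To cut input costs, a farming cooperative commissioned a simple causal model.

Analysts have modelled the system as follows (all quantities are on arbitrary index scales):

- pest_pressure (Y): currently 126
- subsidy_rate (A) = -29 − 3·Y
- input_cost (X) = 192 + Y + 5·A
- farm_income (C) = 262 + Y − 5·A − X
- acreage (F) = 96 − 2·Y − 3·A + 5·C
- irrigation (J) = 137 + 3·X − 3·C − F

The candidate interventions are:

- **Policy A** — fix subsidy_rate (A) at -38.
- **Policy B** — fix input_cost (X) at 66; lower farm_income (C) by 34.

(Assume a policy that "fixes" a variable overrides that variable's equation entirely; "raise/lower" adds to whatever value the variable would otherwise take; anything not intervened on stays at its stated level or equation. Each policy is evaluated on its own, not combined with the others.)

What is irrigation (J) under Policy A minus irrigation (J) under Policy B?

16277

Policy A (A := -38):
  Y = 126
  A = -38
  X = 192 + 126 + 5·(-38) = 128
  C = 262 + 126 − 5·(-38) − 128 = 450
  F = 96 − 2·126 − 3·(-38) + 5·450 = 2208
  J = 137 + 3·128 − 3·450 − 2208 = -3037
Policy B (X := 66, C − 34):
  Y = 126
  A = -29 − 3·126 = -407
  X = 66
  C = 262 + 126 − 5·(-407) − 66 (−34 from intervention) = 2323
  F = 96 − 2·126 − 3·(-407) + 5·2323 = 12680
  J = 137 + 3·66 − 3·2323 − 12680 = -19314
J: -3037 − (-19314) = 16277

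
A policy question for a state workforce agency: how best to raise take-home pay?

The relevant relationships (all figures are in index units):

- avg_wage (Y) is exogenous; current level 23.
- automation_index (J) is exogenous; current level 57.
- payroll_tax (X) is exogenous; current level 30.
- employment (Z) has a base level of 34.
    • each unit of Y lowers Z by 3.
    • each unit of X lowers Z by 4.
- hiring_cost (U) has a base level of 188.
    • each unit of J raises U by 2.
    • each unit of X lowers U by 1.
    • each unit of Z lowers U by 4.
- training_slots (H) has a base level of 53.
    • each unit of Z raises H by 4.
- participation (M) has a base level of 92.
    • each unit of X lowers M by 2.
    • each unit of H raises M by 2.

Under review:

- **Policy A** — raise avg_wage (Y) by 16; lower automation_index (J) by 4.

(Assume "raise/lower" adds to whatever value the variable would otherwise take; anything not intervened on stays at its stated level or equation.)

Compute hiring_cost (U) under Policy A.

Policy A (Y + 16, J − 4):
  Y = 23 + 16 = 39
  J = 57 − 4 = 53
  X = 30
  Z = 34 − 3·39 − 4·30 = -203
  U = 188 + 2·53 − 30 − 4·(-203) = 1076

1076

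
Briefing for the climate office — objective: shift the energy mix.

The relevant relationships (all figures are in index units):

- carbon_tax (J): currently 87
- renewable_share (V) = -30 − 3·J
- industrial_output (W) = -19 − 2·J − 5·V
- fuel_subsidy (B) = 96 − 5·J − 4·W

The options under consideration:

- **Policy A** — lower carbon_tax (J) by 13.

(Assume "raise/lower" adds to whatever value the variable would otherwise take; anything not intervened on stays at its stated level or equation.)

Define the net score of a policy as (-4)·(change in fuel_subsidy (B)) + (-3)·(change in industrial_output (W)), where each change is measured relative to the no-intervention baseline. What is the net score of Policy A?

-2457

Baseline:
  J = 87
  V = -30 − 3·87 = -291
  W = -19 − 2·87 − 5·(-291) = 1262
  B = 96 − 5·87 − 4·1262 = -5387
Policy A (J − 13):
  J = 87 − 13 = 74
  V = -30 − 3·74 = -252
  W = -19 − 2·74 − 5·(-252) = 1093
  B = 96 − 5·74 − 4·1093 = -4646
ΔB = -4646 − (-5387) = 741; ΔW = 1093 − 1262 = -169
Score = (-4)·741 + (-3)·(-169) = -2457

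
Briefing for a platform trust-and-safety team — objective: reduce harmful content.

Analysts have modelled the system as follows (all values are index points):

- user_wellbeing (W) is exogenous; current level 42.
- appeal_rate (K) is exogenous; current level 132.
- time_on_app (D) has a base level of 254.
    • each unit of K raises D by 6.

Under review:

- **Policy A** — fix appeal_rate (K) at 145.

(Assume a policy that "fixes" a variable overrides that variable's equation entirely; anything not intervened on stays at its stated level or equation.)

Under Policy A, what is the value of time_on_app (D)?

Policy A (K := 145):
  K = 145
  D = 254 + 6·145 = 1124

1124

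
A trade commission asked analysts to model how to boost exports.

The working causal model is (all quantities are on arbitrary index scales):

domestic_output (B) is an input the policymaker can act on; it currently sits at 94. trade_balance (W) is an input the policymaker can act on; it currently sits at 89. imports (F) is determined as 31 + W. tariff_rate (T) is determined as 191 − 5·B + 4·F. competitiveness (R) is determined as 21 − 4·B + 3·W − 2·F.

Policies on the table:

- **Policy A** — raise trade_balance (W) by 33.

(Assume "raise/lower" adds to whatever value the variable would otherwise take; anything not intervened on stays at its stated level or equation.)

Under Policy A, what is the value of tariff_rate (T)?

Policy A (W + 33):
  B = 94
  W = 89 + 33 = 122
  F = 31 + 122 = 153
  T = 191 − 5·94 + 4·153 = 333

333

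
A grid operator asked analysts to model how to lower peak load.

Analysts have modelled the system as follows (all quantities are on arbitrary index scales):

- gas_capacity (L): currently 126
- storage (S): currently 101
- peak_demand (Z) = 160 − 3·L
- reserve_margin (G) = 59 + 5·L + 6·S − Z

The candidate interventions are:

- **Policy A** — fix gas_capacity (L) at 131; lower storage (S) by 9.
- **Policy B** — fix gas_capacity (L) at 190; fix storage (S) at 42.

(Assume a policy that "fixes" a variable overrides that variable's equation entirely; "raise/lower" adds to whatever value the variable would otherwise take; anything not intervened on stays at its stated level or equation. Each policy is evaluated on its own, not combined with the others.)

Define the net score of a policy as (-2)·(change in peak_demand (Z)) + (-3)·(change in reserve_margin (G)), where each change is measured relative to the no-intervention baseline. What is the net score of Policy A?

72

Baseline:
  L = 126
  S = 101
  Z = 160 − 3·126 = -218
  G = 59 + 5·126 + 6·101 − (-218) = 1513
Policy A (L := 131, S − 9):
  L = 131
  S = 101 − 9 = 92
  Z = 160 − 3·131 = -233
  G = 59 + 5·131 + 6·92 − (-233) = 1499
ΔZ = -233 − (-218) = -15; ΔG = 1499 − 1513 = -14
Score = (-2)·(-15) + (-3)·(-14) = 72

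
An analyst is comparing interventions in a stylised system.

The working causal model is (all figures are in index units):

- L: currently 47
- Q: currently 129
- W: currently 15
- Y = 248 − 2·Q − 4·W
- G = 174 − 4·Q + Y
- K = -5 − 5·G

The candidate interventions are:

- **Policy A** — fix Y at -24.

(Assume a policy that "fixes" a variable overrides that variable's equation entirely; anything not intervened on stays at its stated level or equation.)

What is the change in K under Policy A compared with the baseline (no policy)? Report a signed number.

Baseline:
  Q = 129
  W = 15
  Y = 248 − 2·129 − 4·15 = -70
  G = 174 − 4·129 + (-70) = -412
  K = -5 − 5·(-412) = 2055
Policy A (Y := -24):
  Q = 129
  W = 15
  Y = -24
  G = 174 − 4·129 + (-24) = -366
  K = -5 − 5·(-366) = 1825
Change in K: 1825 − 2055 = -230

-230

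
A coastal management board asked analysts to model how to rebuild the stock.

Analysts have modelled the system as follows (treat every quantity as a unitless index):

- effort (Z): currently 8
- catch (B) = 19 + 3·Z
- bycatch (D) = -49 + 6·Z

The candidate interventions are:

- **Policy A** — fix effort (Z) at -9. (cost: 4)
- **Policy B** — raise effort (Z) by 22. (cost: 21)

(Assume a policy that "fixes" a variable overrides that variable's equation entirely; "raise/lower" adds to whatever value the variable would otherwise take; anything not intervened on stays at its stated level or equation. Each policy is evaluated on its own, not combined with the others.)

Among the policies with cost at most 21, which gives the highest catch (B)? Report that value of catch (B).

109

Policy A (Z := -9):
  Z = -9
  B = 19 + 3·(-9) = -8
Policy B (Z + 22):
  Z = 8 + 22 = 30
  B = 19 + 3·30 = 109
Comparing — Policy A: B=-8, Policy B: B=109. Highest is 109 (Policy B).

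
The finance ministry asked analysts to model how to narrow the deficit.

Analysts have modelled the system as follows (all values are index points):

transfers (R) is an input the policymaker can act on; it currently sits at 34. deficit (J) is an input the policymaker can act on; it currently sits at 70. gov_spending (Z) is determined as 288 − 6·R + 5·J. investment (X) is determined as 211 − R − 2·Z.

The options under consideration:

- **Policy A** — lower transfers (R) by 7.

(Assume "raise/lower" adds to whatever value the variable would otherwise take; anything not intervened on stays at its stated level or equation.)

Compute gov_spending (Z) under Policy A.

476

Policy A (R − 7):
  R = 34 − 7 = 27
  J = 70
  Z = 288 − 6·27 + 5·70 = 476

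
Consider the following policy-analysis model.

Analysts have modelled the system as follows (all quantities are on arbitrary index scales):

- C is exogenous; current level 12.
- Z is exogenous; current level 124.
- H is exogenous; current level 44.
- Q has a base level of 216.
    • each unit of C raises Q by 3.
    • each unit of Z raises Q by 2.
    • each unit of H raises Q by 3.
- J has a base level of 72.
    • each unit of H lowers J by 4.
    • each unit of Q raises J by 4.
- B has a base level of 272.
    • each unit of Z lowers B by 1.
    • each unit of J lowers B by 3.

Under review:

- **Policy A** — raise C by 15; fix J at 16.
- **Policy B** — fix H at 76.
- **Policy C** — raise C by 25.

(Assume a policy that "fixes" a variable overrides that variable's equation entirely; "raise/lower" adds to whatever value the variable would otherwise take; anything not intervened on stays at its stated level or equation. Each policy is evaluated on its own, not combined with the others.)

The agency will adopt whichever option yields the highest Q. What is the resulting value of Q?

Policy A (C + 15, J := 16):
  C = 12 + 15 = 27
  Z = 124
  H = 44
  Q = 216 + 3·27 + 2·124 + 3·44 = 677
Policy B (H := 76):
  C = 12
  Z = 124
  H = 76
  Q = 216 + 3·12 + 2·124 + 3·76 = 728
Policy C (C + 25):
  C = 12 + 25 = 37
  Z = 124
  H = 44
  Q = 216 + 3·37 + 2·124 + 3·44 = 707
Comparing — Policy A: Q=677, Policy B: Q=728, Policy C: Q=707. Highest is 728 (Policy B).

728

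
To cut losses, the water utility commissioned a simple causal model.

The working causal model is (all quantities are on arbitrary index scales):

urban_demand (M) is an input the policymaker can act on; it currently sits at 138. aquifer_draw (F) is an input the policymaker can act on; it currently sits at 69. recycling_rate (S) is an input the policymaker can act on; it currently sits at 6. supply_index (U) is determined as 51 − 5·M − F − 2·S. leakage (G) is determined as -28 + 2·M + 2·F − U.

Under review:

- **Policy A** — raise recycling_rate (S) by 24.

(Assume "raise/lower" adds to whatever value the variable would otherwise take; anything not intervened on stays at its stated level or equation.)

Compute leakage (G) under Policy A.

1154

Policy A (S + 24):
  M = 138
  F = 69
  S = 6 + 24 = 30
  U = 51 − 5·138 − 69 − 2·30 = -768
  G = -28 + 2·138 + 2·69 − (-768) = 1154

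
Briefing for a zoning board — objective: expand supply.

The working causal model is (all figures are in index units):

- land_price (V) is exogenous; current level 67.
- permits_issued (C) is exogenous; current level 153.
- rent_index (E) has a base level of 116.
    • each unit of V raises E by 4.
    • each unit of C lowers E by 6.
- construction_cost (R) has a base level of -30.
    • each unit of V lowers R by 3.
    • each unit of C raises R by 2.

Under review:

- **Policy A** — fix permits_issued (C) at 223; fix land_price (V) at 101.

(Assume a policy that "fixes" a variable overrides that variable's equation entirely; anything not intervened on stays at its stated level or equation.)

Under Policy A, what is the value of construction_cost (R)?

113

Policy A (C := 223, V := 101):
  V = 101
  C = 223
  R = -30 − 3·101 + 2·223 = 113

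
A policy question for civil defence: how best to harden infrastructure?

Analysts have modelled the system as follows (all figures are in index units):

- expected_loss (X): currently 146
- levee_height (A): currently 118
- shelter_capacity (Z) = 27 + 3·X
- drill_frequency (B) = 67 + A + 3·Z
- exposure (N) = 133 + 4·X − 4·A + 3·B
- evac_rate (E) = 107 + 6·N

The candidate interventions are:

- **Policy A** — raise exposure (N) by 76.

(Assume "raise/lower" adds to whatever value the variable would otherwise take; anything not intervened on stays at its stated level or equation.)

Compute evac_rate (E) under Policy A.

30473

Policy A (N + 76):
  X = 146
  A = 118
  Z = 27 + 3·146 = 465
  B = 67 + 118 + 3·465 = 1580
  N = 133 + 4·146 − 4·118 + 3·1580 (+76 from intervention) = 5061
  E = 107 + 6·5061 = 30473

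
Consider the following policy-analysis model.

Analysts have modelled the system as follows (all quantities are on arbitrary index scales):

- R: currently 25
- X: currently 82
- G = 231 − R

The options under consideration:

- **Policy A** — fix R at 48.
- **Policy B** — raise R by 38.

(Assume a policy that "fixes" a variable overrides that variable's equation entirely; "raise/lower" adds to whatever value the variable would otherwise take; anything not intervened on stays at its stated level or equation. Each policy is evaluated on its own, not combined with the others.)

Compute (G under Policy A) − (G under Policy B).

Policy A (R := 48):
  R = 48
  G = 231 − 48 = 183
Policy B (R + 38):
  R = 25 + 38 = 63
  G = 231 − 63 = 168
G: 183 − 168 = 15

15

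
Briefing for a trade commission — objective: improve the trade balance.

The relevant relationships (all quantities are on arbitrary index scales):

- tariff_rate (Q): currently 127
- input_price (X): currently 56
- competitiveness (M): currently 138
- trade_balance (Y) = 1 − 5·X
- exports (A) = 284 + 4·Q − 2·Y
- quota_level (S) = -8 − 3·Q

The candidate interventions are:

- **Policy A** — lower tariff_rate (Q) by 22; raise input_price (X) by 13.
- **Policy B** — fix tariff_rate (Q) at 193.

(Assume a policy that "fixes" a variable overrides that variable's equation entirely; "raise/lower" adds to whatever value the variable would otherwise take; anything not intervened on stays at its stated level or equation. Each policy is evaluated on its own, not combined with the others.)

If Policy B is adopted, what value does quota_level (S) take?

-587

Policy B (Q := 193):
  Q = 193
  S = -8 − 3·193 = -587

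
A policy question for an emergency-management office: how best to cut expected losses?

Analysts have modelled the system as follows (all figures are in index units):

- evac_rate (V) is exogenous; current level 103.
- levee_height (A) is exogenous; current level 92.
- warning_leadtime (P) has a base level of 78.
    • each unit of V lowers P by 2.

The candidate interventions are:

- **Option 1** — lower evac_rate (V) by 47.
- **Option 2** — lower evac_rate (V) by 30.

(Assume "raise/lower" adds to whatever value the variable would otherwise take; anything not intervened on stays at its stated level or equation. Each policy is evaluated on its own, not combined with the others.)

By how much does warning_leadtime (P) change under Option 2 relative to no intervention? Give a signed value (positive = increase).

60

Baseline:
  V = 103
  P = 78 − 2·103 = -128
Option 2 (V − 30):
  V = 103 − 30 = 73
  P = 78 − 2·73 = -68
Change in P: -68 − (-128) = 60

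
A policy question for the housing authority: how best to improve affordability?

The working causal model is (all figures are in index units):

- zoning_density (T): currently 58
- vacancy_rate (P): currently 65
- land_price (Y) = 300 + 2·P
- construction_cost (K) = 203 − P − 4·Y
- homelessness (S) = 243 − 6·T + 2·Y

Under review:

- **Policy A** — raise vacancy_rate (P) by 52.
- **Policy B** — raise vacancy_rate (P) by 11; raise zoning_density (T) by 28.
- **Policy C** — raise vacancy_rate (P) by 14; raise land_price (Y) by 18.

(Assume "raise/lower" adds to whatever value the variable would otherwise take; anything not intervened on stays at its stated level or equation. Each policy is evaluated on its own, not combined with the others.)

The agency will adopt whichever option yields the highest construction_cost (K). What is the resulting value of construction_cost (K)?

-1681

Policy A (P + 52):
  P = 65 + 52 = 117
  Y = 300 + 2·117 = 534
  K = 203 − 117 − 4·534 = -2050
Policy B (P + 11, T + 28):
  P = 65 + 11 = 76
  Y = 300 + 2·76 = 452
  K = 203 − 76 − 4·452 = -1681
Policy C (P + 14, Y + 18):
  P = 65 + 14 = 79
  Y = 300 + 2·79 (+18 from intervention) = 476
  K = 203 − 79 − 4·476 = -1780
Comparing — Policy A: K=-2050, Policy B: K=-1681, Policy C: K=-1780. Highest is -1681 (Policy B).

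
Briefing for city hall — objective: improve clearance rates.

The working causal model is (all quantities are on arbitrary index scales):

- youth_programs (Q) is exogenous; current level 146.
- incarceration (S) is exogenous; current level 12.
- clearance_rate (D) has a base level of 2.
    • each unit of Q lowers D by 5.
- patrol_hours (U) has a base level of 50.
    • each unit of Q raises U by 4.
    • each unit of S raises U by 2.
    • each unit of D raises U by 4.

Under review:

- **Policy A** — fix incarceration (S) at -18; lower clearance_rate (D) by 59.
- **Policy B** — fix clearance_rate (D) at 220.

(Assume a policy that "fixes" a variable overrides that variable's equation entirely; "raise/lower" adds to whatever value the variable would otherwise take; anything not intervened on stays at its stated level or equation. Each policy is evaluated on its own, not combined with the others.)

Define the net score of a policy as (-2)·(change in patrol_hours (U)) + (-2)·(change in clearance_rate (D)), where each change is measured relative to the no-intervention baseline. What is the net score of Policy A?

Baseline:
  Q = 146
  S = 12
  D = 2 − 5·146 = -728
  U = 50 + 4·146 + 2·12 + 4·(-728) = -2254
Policy A (S := -18, D − 59):
  Q = 146
  S = -18
  D = 2 − 5·146 (−59 from intervention) = -787
  U = 50 + 4·146 + 2·(-18) + 4·(-787) = -2550
ΔU = -2550 − (-2254) = -296; ΔD = -787 − (-728) = -59
Score = (-2)·(-296) + (-2)·(-59) = 710

710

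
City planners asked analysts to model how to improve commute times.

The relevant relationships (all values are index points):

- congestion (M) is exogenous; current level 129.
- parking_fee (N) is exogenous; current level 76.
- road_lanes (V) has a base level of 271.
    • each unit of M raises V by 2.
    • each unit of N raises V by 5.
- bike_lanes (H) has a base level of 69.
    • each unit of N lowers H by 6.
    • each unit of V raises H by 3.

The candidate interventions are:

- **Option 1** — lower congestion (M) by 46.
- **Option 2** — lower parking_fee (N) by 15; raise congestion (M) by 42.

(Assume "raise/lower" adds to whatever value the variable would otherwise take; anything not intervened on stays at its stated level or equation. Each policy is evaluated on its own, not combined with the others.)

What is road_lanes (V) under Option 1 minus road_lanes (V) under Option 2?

-101

Option 1 (M − 46):
  M = 129 − 46 = 83
  N = 76
  V = 271 + 2·83 + 5·76 = 817
Option 2 (N − 15, M + 42):
  M = 129 + 42 = 171
  N = 76 − 15 = 61
  V = 271 + 2·171 + 5·61 = 918
V: 817 − 918 = -101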